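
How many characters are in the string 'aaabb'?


String: 'aaabb'
Counting characters:
  'a' appears 3 time(s)
  'b' appears 2 time(s)
Total length = 3 + 2 = 5

5


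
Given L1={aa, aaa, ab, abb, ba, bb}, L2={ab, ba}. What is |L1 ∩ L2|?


L1 = {aa, aaa, ab, abb, ba, bb}
L2 = {ab, ba}
Checking each string in L1 against L2:
  'aa': in L2? No
  'aaa': in L2? No
  'ab': in L2? Yes
  'abb': in L2? No
  'ba': in L2? Yes
  'bb': in L2? No
Intersection = {ab, ba}
|L1 ∩ L2| = 2

2


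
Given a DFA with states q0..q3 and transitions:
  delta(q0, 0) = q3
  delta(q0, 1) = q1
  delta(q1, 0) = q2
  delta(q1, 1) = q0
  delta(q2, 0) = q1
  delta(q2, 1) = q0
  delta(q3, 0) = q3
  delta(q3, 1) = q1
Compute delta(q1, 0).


Looking up transition function:
delta(q1, 0) in the table
Row: q1, Column: 0
Result: q2

q2


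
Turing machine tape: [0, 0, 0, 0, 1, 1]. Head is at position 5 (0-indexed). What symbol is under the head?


Tape: [0, 0, 0, 0, 1, 1]
Positions: 0 1 2 3 4 5
Values:    0 0 0 0 1 1
Head at position 5
tape[5] = 1

1


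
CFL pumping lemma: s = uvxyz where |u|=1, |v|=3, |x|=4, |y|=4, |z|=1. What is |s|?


|s| = |u| + |v| + |x| + |y| + |z|
= 1 + 3 + 4 + 4 + 1
= 4 + 4 + 5
= 8 + 5
= 13

13


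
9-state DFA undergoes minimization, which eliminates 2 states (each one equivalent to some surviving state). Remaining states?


Original DFA: 9 states
Redundant states removed: 2
Minimized states = original - removed
= 9 - 2
= 7

7


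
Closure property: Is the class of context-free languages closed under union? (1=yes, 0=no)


CFL closure properties:
  Closed under: union, concatenation, Kleene star
  NOT closed under: intersection, complement
Operation 'union' is in closed list -> Yes (closed)

1


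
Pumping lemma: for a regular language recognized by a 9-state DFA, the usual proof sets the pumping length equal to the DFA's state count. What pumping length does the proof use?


Pumping lemma for regular languages (standard proof):
Take p = |Q|, the number of DFA states.
Any string of length >= |Q| passes through |Q|+1 states while reading its first |Q| symbols,
so by pigeonhole some state repeats, giving the loop that can be pumped.
Here |Q| = 9
Therefore the proof uses p = 9

9


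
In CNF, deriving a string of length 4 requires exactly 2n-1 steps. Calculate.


Chomsky Normal Form derivation:
String length n = 4
Each step either:
  - Splits a nonterminal into two (n-1 such steps)
  - Converts a nonterminal to terminal (n such steps)
Total = (n-1) + n = 2n - 1
= 2(4) - 1
= 8 - 1
= 7

7


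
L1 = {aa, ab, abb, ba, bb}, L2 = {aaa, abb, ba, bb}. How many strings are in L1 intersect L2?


L1 = {aa, ab, abb, ba, bb}
L2 = {aaa, abb, ba, bb}
Checking each string in L1 against L2:
  'aa': in L2? No
  'ab': in L2? No
  'abb': in L2? Yes
  'ba': in L2? Yes
  'bb': in L2? Yes
Intersection = {abb, ba, bb}
|L1 ∩ L2| = 3

3


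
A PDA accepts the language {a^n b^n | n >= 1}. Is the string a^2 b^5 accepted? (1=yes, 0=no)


Language requires equal numbers of a's and b's
PDA pushes for each 'a', pops for each 'b'
Number of a's = 2
Number of b's = 5
2 != 5 -> Reject

0


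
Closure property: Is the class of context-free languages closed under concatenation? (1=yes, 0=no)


CFL closure properties:
  Closed under: union, concatenation, Kleene star
  NOT closed under: intersection, complement
Operation 'concatenation' is in closed list -> Yes (closed)

1


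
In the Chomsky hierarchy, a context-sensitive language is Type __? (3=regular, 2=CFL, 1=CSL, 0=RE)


Chomsky hierarchy levels:
  Type 3: Regular (DFA/NFA/regex)
  Type 2: Context-free (PDA)
  Type 1: Context-sensitive
  Type 0: Recursively enumerable (TM)
'context-sensitive' corresponds to Type 1

1


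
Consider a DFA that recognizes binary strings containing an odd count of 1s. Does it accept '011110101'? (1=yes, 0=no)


DFA has 2 states: q_even (start, accept=no) and q_odd
Processing string '011110101' character by character:
  Position 0: read '0', 1-count=0 -> q_even (no change)
  Position 1: read '1', 1-count=1 -> q_odd
  Position 2: read '1', 1-count=2 -> q_even
  Position 3: read '1', 1-count=3 -> q_odd
  Position 4: read '1', 1-count=4 -> q_even
  Position 5: read '0', 1-count=4 -> q_even (no change)
  Position 6: read '1', 1-count=5 -> q_odd
  Position 7: read '0', 1-count=5 -> q_odd (no change)
  Position 8: read '1', 1-count=6 -> q_even
Final state: q_even, total 1s = 6 (even); the DFA requires an odd count -> reject

0


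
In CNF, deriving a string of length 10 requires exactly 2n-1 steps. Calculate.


Chomsky Normal Form derivation:
String length n = 10
Each step either:
  - Splits a nonterminal into two (n-1 such steps)
  - Converts a nonterminal to terminal (n such steps)
Total = (n-1) + n = 2n - 1
= 2(10) - 1
= 20 - 1
= 19

19


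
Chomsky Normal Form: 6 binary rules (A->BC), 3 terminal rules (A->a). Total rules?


CNF allows two rule forms:
  A -> BC (binary): 6 rules
  A -> a (terminal): 3 rules
Total = 6 + 3 = 9

9


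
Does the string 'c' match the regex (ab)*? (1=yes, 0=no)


Pattern: (ab)*
String: 'c'
Pattern requires: zero or more repetitions of 'ab'
Length 1 is odd -> cannot be (ab)* -> no match
Result: 0

0


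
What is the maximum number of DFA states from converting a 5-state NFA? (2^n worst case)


NFA has 5 states
Subset construction: each DFA state = subset of NFA states
Maximum subsets = 2^5
2^5 = 32

32


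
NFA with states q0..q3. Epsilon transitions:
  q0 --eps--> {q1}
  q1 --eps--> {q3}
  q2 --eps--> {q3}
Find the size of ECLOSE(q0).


Starting from q0
Initialize closure = {q0}
Follow epsilon from q0 -> add q1
Follow epsilon from q1 -> add q3
Final closure: {q0, q1, q3}
Size = 3

3


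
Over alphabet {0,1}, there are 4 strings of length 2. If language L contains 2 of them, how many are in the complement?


Alphabet: {0,1}
String length: 2
Total strings of length 2 = 2^2 = 4
Strings in L = 2
Complement = total - |L|
= 4 - 2
= 2

2


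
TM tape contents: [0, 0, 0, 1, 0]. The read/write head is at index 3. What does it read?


Tape: [0, 0, 0, 1, 0]
Positions: 0 1 2 3 4
Values:    0 0 0 1 0
Head at position 3
tape[3] = 1

1


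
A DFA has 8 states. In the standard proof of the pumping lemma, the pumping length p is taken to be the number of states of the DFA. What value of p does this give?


Pumping lemma for regular languages (standard proof):
Take p = |Q|, the number of DFA states.
Any string of length >= |Q| passes through |Q|+1 states while reading its first |Q| symbols,
so by pigeonhole some state repeats, giving the loop that can be pumped.
Here |Q| = 8
Therefore the proof uses p = 8

8


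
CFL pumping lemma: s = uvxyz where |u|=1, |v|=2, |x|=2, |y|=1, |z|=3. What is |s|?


|s| = |u| + |v| + |x| + |y| + |z|
= 1 + 2 + 2 + 1 + 3
= 3 + 2 + 4
= 5 + 4
= 9

9


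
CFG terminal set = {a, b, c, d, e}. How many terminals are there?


Terminal symbols: a, b, c, d, e
Counting each: a (#1), b (#2), c (#3), d (#4), e (#5)
Total = 5

5


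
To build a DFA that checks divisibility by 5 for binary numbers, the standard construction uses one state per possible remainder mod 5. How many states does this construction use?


Divisibility by 5 is tracked via the remainder mod 5: 0, 1, ..., 4
The construction assigns one state to each remainder
Number of remainders = 5

5


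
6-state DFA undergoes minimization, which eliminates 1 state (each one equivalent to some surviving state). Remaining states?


Original DFA: 6 states
Redundant states removed: 1
Minimized states = original - removed
= 6 - 1
= 5

5


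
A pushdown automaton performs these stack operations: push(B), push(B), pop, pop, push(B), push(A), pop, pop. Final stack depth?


Tracing stack operations:
  push(B) -> stack = [B], depth=1
  push(B) -> stack = [B,B], depth=2
  pop -> removed B, stack = [B], depth=1
  pop -> removed B, stack = [], depth=0
  push(B) -> stack = [B], depth=1
  push(A) -> stack = [B,A], depth=2
  pop -> removed A, stack = [B], depth=1
  pop -> removed B, stack = [], depth=0
Final depth = 0

0


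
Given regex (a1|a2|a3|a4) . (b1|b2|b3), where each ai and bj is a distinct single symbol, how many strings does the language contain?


First group: 4 alternatives
Second group: 3 alternatives
Concatenation: each choice from group 1 pairs with each from group 2
Total = 4 x 3 = 12

12


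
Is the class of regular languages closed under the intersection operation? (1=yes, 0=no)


Regular languages are closed under:
- Union (DFA product construction)
- Intersection (DFA product construction)
- Complement (swap accept/reject states)
- Concatenation (NFA construction)
- Kleene star (NFA construction)
intersection is in this list
Therefore: closed

1


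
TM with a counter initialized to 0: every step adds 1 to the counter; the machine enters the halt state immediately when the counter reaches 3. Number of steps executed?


Counter starts at 0. Counting sequence:
  Step 1: counter = 1
  Step 2: counter = 2
  Step 3: counter = 3
Counter reached 3 -> halt
Total steps = 3

3


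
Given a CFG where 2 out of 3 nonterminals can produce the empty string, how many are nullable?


Nonterminals: {S, A, B}
A nonterminal is nullable if it can derive epsilon
Counting nullable nonterminals: 2
Total nullable = 2

2


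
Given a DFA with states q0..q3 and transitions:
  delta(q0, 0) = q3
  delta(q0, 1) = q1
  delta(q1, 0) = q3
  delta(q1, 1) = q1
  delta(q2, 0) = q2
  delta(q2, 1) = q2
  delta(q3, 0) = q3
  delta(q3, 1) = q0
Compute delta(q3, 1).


Looking up transition function:
delta(q3, 1) in the table
Row: q3, Column: 1
Result: q0

q0


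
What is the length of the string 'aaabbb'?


String: 'aaabbb'
Counting characters:
  'a' appears 3 time(s)
  'b' appears 3 time(s)
Total length = 3 + 3 = 6

6


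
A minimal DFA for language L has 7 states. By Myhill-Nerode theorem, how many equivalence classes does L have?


Myhill-Nerode theorem:
Number of equivalence classes = number of states in minimal DFA
Minimal DFA states = 7
Therefore equivalence classes = 7

7


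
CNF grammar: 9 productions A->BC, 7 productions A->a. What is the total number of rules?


CNF allows two rule forms:
  A -> BC (binary): 9 rules
  A -> a (terminal): 7 rules
Total = 9 + 7 = 16

16


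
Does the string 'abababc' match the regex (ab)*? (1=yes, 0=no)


Pattern: (ab)*
String: 'abababc'
Pattern requires: zero or more repetitions of 'ab'
Length 7 is odd -> cannot be (ab)* -> no match
Result: 0

0


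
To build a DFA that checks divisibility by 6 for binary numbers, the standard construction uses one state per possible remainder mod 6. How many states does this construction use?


Divisibility by 6 is tracked via the remainder mod 6: 0, 1, ..., 5
The construction assigns one state to each remainder
Number of remainders = 6

6


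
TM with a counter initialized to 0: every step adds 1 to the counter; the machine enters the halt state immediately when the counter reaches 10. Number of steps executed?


Counter starts at 0. Counting sequence:
  Step 1: counter = 1
  Step 2: counter = 2
  Step 3: counter = 3
  Step 4: counter = 4
  Step 5: counter = 5
  Step 6: counter = 6
  ...
  Step 10: counter = 10
Counter reached 10 -> halt
Total steps = 10

10


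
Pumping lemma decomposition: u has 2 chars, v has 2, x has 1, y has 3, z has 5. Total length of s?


|s| = |u| + |v| + |x| + |y| + |z|
= 2 + 2 + 1 + 3 + 5
= 4 + 1 + 8
= 5 + 8
= 13

13


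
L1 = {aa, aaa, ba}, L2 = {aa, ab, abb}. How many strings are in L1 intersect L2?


L1 = {aa, aaa, ba}
L2 = {aa, ab, abb}
Checking each string in L1 against L2:
  'aa': in L2? Yes
  'aaa': in L2? No
  'ba': in L2? No
Intersection = {aa}
|L1 ∩ L2| = 1

1


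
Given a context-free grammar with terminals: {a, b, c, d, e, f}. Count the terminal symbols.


Terminal symbols: a, b, c, d, e, f
Counting each: a (#1), b (#2), c (#3), d (#4), e (#5), f (#6)
Total = 6

6


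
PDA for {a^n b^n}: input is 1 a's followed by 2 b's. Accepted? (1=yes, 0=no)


Language requires equal numbers of a's and b's
PDA pushes for each 'a', pops for each 'b'
Number of a's = 1
Number of b's = 2
1 != 2 -> Reject

0


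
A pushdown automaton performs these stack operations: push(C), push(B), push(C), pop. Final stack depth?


Tracing stack operations:
  push(C) -> stack = [C], depth=1
  push(B) -> stack = [C,B], depth=2
  push(C) -> stack = [C,B,C], depth=3
  pop -> removed C, stack = [C,B], depth=2
Final depth = 2

2


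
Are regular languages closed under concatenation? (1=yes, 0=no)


Regular languages are closed under:
- Union (DFA product construction)
- Intersection (DFA product construction)
- Complement (swap accept/reject states)
- Concatenation (NFA construction)
- Kleene star (NFA construction)
concatenation is in this list
Therefore: closed

1


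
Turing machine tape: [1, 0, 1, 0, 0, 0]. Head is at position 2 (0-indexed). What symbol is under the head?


Tape: [1, 0, 1, 0, 0, 0]
Positions: 0 1 2 3 4 5
Values:    1 0 1 0 0 0
Head at position 2
tape[2] = 1

1


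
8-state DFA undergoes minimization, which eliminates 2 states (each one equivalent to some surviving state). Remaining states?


Original DFA: 8 states
Redundant states removed: 2
Minimized states = original - removed
= 8 - 2
= 6

6


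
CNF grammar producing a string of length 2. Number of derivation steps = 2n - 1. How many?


Chomsky Normal Form derivation:
String length n = 2
Each step either:
  - Splits a nonterminal into two (n-1 such steps)
  - Converts a nonterminal to terminal (n such steps)
Total = (n-1) + n = 2n - 1
= 2(2) - 1
= 4 - 1
= 3

3


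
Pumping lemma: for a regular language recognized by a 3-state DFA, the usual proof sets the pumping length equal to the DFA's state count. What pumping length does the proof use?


Pumping lemma for regular languages (standard proof):
Take p = |Q|, the number of DFA states.
Any string of length >= |Q| passes through |Q|+1 states while reading its first |Q| symbols,
so by pigeonhole some state repeats, giving the loop that can be pumped.
Here |Q| = 3
Therefore the proof uses p = 3

3


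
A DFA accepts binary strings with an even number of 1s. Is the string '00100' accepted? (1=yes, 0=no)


DFA has 2 states: q_even (start, accept=yes) and q_odd
Processing string '00100' character by character:
  Position 0: read '0', 1-count=0 -> q_even (no change)
  Position 1: read '0', 1-count=0 -> q_even (no change)
  Position 2: read '1', 1-count=1 -> q_odd
  Position 3: read '0', 1-count=1 -> q_odd (no change)
  Position 4: read '0', 1-count=1 -> q_odd (no change)
Final state: q_odd, total 1s = 1 (odd); the DFA requires an even count -> reject

0


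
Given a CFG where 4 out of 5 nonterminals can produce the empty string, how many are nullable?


Nonterminals: {S, A, B, C, D}
A nonterminal is nullable if it can derive epsilon
Counting nullable nonterminals: 4
Total nullable = 4

4


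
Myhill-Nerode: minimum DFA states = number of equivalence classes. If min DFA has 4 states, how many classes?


Myhill-Nerode theorem:
Number of equivalence classes = number of states in minimal DFA
Minimal DFA states = 4
Therefore equivalence classes = 4

4


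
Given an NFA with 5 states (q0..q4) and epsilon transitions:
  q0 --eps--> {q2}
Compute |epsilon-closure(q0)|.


Starting from q0
Initialize closure = {q0}
Follow epsilon from q0 -> add q2
Final closure: {q0, q2}
Size = 2

2


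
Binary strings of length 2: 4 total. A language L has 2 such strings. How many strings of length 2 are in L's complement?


Alphabet: {0,1}
String length: 2
Total strings of length 2 = 2^2 = 4
Strings in L = 2
Complement = total - |L|
= 4 - 2
= 2

2


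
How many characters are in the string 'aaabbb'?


String: 'aaabbb'
Counting characters:
  'a' appears 3 time(s)
  'b' appears 3 time(s)
Total length = 3 + 3 = 6

6


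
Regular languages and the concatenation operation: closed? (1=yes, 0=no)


Regular languages are closed under all standard operations:
- Union: Yes (product construction)
- Intersection: Yes (product construction)
- Complement: Yes (swap accept/reject)
- Concatenation: Yes (NFA construction)
Operation: concatenation -> Closed

1


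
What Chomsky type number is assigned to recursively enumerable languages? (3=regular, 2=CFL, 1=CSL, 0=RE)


Chomsky hierarchy levels:
  Type 3: Regular (DFA/NFA/regex)
  Type 2: Context-free (PDA)
  Type 1: Context-sensitive
  Type 0: Recursively enumerable (TM)
'recursively enumerable' corresponds to Type 0

0


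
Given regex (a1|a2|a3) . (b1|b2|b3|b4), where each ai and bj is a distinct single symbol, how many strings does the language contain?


First group: 3 alternatives
Second group: 4 alternatives
Concatenation: each choice from group 1 pairs with each from group 2
Total = 3 x 4 = 12

12


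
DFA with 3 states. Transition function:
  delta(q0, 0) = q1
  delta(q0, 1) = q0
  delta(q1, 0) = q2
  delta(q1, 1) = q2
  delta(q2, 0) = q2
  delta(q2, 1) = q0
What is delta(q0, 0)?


Looking up transition function:
delta(q0, 0) in the table
Row: q0, Column: 0
Result: q1

q1


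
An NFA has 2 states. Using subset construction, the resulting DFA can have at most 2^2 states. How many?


NFA has 2 states
Subset construction: each DFA state = subset of NFA states
Maximum subsets = 2^2
2^2 = 4

4


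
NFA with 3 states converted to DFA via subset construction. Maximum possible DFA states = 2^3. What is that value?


NFA has 3 states
Subset construction: each DFA state = subset of NFA states
Maximum subsets = 2^3
2^3 = 8

8


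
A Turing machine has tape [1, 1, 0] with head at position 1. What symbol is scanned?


Tape: [1, 1, 0]
Positions: 0 1 2
Values:    1 1 0
Head at position 1
tape[1] = 1

1


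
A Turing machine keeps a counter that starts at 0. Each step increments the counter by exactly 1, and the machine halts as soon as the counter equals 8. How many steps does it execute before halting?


Counter starts at 0. Counting sequence:
  Step 1: counter = 1
  Step 2: counter = 2
  Step 3: counter = 3
  Step 4: counter = 4
  Step 5: counter = 5
  Step 6: counter = 6
  Step 7: counter = 7
  Step 8: counter = 8
Counter reached 8 -> halt
Total steps = 8

8


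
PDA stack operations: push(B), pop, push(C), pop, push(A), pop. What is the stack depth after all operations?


Tracing stack operations:
  push(B) -> stack = [B], depth=1
  pop -> removed B, stack = [], depth=0
  push(C) -> stack = [C], depth=1
  pop -> removed C, stack = [], depth=0
  push(A) -> stack = [A], depth=1
  pop -> removed A, stack = [], depth=0
Final depth = 0

0


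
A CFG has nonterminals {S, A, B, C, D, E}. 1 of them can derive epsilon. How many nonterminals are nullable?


Nonterminals: {S, A, B, C, D, E}
A nonterminal is nullable if it can derive epsilon
Counting nullable nonterminals: 1
Total nullable = 1

1


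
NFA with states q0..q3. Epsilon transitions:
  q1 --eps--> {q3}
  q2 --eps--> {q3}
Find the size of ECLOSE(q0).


Starting from q0
Initialize closure = {q0}
q0 has no outgoing epsilon transitions -> nothing to add
Final closure: {q0}
Size = 1

1


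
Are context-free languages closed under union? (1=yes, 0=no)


CFL closure properties:
  Closed under: union, concatenation, Kleene star
  NOT closed under: intersection, complement
Operation 'union' is in closed list -> Yes (closed)

1


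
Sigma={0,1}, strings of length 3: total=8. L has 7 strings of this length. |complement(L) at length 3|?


Alphabet: {0,1}
String length: 3
Total strings of length 3 = 2^3 = 8
Strings in L = 7
Complement = total - |L|
= 8 - 7
= 1

1


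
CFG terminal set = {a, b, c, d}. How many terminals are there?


Terminal symbols: a, b, c, d
Counting each: a (#1), b (#2), c (#3), d (#4)
Total = 4

4


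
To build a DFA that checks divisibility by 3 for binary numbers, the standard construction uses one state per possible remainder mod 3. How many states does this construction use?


Divisibility by 3 is tracked via the remainder mod 3: 0, 1, ..., 2
The construction assigns one state to each remainder
Number of remainders = 3

3


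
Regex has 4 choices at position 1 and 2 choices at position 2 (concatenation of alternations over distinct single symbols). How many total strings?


First group: 4 alternatives
Second group: 2 alternatives
Concatenation: each choice from group 1 pairs with each from group 2
Total = 4 x 2 = 8

8


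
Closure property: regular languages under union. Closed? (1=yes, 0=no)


Regular languages are closed under:
- Union (DFA product construction)
- Intersection (DFA product construction)
- Complement (swap accept/reject states)
- Concatenation (NFA construction)
- Kleene star (NFA construction)
union is in this list
Therefore: closed

1


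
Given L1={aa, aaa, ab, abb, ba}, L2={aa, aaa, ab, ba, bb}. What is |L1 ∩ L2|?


L1 = {aa, aaa, ab, abb, ba}
L2 = {aa, aaa, ab, ba, bb}
Checking each string in L1 against L2:
  'aa': in L2? Yes
  'aaa': in L2? Yes
  'ab': in L2? Yes
  'abb': in L2? No
  'ba': in L2? Yes
Intersection = {aa, aaa, ab, ba}
|L1 ∩ L2| = 4

4


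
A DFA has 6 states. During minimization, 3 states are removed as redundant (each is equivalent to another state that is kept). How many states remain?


Original DFA: 6 states
Redundant states removed: 3
Minimized states = original - removed
= 6 - 3
= 3

3


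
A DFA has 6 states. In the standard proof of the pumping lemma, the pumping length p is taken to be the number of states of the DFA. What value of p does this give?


Pumping lemma for regular languages (standard proof):
Take p = |Q|, the number of DFA states.
Any string of length >= |Q| passes through |Q|+1 states while reading its first |Q| symbols,
so by pigeonhole some state repeats, giving the loop that can be pumped.
Here |Q| = 6
Therefore the proof uses p = 6

6


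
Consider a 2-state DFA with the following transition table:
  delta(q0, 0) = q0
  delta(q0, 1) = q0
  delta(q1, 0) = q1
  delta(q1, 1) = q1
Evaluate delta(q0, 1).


Looking up transition function:
delta(q0, 1) in the table
Row: q0, Column: 1
Result: q0

q0


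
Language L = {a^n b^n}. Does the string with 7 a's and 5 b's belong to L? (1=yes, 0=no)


Language requires equal numbers of a's and b's
PDA pushes for each 'a', pops for each 'b'
Number of a's = 7
Number of b's = 5
7 != 5 -> Reject

0


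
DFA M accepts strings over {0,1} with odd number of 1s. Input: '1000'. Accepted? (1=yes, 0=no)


DFA has 2 states: q_even (start, accept=no) and q_odd
Processing string '1000' character by character:
  Position 0: read '1', 1-count=1 -> q_odd
  Position 1: read '0', 1-count=1 -> q_odd (no change)
  Position 2: read '0', 1-count=1 -> q_odd (no change)
  Position 3: read '0', 1-count=1 -> q_odd (no change)
Final state: q_odd, total 1s = 1 (odd); the DFA requires an odd count -> accept

1


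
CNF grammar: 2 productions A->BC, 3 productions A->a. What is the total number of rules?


CNF allows two rule forms:
  A -> BC (binary): 2 rules
  A -> a (terminal): 3 rules
Total = 2 + 3 = 5

5


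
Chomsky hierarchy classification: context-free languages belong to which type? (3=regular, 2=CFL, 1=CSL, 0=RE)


Chomsky hierarchy levels:
  Type 3: Regular (DFA/NFA/regex)
  Type 2: Context-free (PDA)
  Type 1: Context-sensitive
  Type 0: Recursively enumerable (TM)
'context-free' corresponds to Type 2

2


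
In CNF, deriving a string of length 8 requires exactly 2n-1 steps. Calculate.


Chomsky Normal Form derivation:
String length n = 8
Each step either:
  - Splits a nonterminal into two (n-1 such steps)
  - Converts a nonterminal to terminal (n such steps)
Total = (n-1) + n = 2n - 1
= 2(8) - 1
= 16 - 1
= 15

15


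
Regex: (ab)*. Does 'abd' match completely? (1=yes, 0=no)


Pattern: (ab)*
String: 'abd'
Pattern requires: zero or more repetitions of 'ab'
Length 3 is odd -> cannot be (ab)* -> no match
Result: 0

0


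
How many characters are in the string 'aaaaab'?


String: 'aaaaab'
Counting characters:
  'a' appears 5 time(s)
  'b' appears 1 time(s)
Total length = 5 + 1 = 6

6


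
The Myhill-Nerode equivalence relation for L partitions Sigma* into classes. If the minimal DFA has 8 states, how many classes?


Myhill-Nerode theorem:
Number of equivalence classes = number of states in minimal DFA
Minimal DFA states = 8
Therefore equivalence classes = 8

8


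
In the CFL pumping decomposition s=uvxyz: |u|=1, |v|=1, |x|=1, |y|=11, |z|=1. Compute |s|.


|s| = |u| + |v| + |x| + |y| + |z|
= 1 + 1 + 1 + 11 + 1
= 2 + 1 + 12
= 3 + 12
= 15

15


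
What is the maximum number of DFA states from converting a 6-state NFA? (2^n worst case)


NFA has 6 states
Subset construction: each DFA state = subset of NFA states
Maximum subsets = 2^6
2^6 = 64

64


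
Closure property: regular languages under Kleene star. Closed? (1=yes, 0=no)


Regular languages are closed under:
- Union (DFA product construction)
- Intersection (DFA product construction)
- Complement (swap accept/reject states)
- Concatenation (NFA construction)
- Kleene star (NFA construction)
Kleene star is in this list
Therefore: closed

1


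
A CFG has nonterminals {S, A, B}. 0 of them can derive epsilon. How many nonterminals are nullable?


Nonterminals: {S, A, B}
A nonterminal is nullable if it can derive epsilon
Counting nullable nonterminals: 0
Total nullable = 0

0


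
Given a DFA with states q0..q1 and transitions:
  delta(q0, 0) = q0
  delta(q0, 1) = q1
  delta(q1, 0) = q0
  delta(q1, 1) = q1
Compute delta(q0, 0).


Looking up transition function:
delta(q0, 0) in the table
Row: q0, Column: 0
Result: q0

q0


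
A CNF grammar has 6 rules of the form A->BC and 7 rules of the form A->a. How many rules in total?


CNF allows two rule forms:
  A -> BC (binary): 6 rules
  A -> a (terminal): 7 rules
Total = 6 + 7 = 13

13


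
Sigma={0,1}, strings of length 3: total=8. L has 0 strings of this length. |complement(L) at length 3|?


Alphabet: {0,1}
String length: 3
Total strings of length 3 = 2^3 = 8
Strings in L = 0
Complement = total - |L|
= 8 - 0
= 8

8


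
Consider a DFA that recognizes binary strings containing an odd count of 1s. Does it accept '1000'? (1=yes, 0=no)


DFA has 2 states: q_even (start, accept=no) and q_odd
Processing string '1000' character by character:
  Position 0: read '1', 1-count=1 -> q_odd
  Position 1: read '0', 1-count=1 -> q_odd (no change)
  Position 2: read '0', 1-count=1 -> q_odd (no change)
  Position 3: read '0', 1-count=1 -> q_odd (no change)
Final state: q_odd, total 1s = 1 (odd); the DFA requires an odd count -> accept

1


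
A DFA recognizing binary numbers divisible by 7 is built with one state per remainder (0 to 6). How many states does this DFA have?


Divisibility by 7 is tracked via the remainder mod 7: 0, 1, ..., 6
The construction assigns one state to each remainder
Number of remainders = 7

7


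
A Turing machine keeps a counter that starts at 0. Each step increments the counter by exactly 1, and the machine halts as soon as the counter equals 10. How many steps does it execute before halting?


Counter starts at 0. Counting sequence:
  Step 1: counter = 1
  Step 2: counter = 2
  Step 3: counter = 3
  Step 4: counter = 4
  Step 5: counter = 5
  Step 6: counter = 6
  ...
  Step 10: counter = 10
Counter reached 10 -> halt
Total steps = 10

10


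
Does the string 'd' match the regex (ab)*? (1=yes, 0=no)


Pattern: (ab)*
String: 'd'
Pattern requires: zero or more repetitions of 'ab'
Length 1 is odd -> cannot be (ab)* -> no match
Result: 0

0


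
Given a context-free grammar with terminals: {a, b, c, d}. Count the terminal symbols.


Terminal symbols: a, b, c, d
Counting each: a (#1), b (#2), c (#3), d (#4)
Total = 4

4


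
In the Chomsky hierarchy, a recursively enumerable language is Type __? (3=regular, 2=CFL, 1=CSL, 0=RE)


Chomsky hierarchy levels:
  Type 3: Regular (DFA/NFA/regex)
  Type 2: Context-free (PDA)
  Type 1: Context-sensitive
  Type 0: Recursively enumerable (TM)
'recursively enumerable' corresponds to Type 0

0


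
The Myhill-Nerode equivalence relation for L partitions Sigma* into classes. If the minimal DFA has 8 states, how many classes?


Myhill-Nerode theorem:
Number of equivalence classes = number of states in minimal DFA
Minimal DFA states = 8
Therefore equivalence classes = 8

8


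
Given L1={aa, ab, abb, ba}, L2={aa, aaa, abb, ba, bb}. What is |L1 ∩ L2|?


L1 = {aa, ab, abb, ba}
L2 = {aa, aaa, abb, ba, bb}
Checking each string in L1 against L2:
  'aa': in L2? Yes
  'ab': in L2? No
  'abb': in L2? Yes
  'ba': in L2? Yes
Intersection = {aa, abb, ba}
|L1 ∩ L2| = 3

3


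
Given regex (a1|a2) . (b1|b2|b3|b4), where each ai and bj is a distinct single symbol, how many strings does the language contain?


First group: 2 alternatives
Second group: 4 alternatives
Concatenation: each choice from group 1 pairs with each from group 2
Total = 2 x 4 = 8

8


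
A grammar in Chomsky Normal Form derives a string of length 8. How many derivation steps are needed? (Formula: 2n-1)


Chomsky Normal Form derivation:
String length n = 8
Each step either:
  - Splits a nonterminal into two (n-1 such steps)
  - Converts a nonterminal to terminal (n such steps)
Total = (n-1) + n = 2n - 1
= 2(8) - 1
= 16 - 1
= 15

15


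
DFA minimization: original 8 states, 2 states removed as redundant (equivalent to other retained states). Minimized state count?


Original DFA: 8 states
Redundant states removed: 2
Minimized states = original - removed
= 8 - 2
= 6

6


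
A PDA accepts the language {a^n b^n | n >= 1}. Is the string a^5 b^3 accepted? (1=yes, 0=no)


Language requires equal numbers of a's and b's
PDA pushes for each 'a', pops for each 'b'
Number of a's = 5
Number of b's = 3
5 != 3 -> Reject

0


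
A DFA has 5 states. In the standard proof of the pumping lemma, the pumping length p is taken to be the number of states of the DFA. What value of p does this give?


Pumping lemma for regular languages (standard proof):
Take p = |Q|, the number of DFA states.
Any string of length >= |Q| passes through |Q|+1 states while reading its first |Q| symbols,
so by pigeonhole some state repeats, giving the loop that can be pumped.
Here |Q| = 5
Therefore the proof uses p = 5

5


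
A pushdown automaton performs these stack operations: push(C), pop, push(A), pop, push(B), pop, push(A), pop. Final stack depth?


Tracing stack operations:
  push(C) -> stack = [C], depth=1
  pop -> removed C, stack = [], depth=0
  push(A) -> stack = [A], depth=1
  pop -> removed A, stack = [], depth=0
  push(B) -> stack = [B], depth=1
  pop -> removed B, stack = [], depth=0
  push(A) -> stack = [A], depth=1
  pop -> removed A, stack = [], depth=0
Final depth = 0

0


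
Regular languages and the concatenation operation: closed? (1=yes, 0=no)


Regular languages are closed under all standard operations:
- Union: Yes (product construction)
- Intersection: Yes (product construction)
- Complement: Yes (swap accept/reject)
- Concatenation: Yes (NFA construction)
Operation: concatenation -> Closed

1


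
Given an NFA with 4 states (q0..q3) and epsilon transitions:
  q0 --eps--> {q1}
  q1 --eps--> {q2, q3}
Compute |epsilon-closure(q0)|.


Starting from q0
Initialize closure = {q0}
Follow epsilon from q0 -> add q1
Follow epsilon from q1 -> add q2
Follow epsilon from q1 -> add q3
Final closure: {q0, q1, q2, q3}
Size = 4

4


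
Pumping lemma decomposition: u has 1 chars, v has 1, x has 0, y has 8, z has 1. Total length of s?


|s| = |u| + |v| + |x| + |y| + |z|
= 1 + 1 + 0 + 8 + 1
= 2 + 0 + 9
= 2 + 9
= 11

11


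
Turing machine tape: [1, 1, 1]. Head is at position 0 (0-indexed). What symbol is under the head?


Tape: [1, 1, 1]
Positions: 0 1 2
Values:    1 1 1
Head at position 0
tape[0] = 1

1


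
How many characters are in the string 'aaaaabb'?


String: 'aaaaabb'
Counting characters:
  'a' appears 5 time(s)
  'b' appears 2 time(s)
Total length = 5 + 2 = 7

7


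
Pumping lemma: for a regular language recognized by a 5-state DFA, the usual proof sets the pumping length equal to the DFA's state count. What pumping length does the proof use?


Pumping lemma for regular languages (standard proof):
Take p = |Q|, the number of DFA states.
Any string of length >= |Q| passes through |Q|+1 states while reading its first |Q| symbols,
so by pigeonhole some state repeats, giving the loop that can be pumped.
Here |Q| = 5
Therefore the proof uses p = 5

5


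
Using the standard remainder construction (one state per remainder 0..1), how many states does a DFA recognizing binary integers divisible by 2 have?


Divisibility by 2 is tracked via the remainder mod 2: 0, 1, ..., 1
The construction assigns one state to each remainder
Number of remainders = 2

2


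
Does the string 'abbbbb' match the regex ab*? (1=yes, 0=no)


Pattern: ab*
String: 'abbbbb'
Pattern requires: exactly one 'a' followed by zero or more 'b's
First char is 'a' -> OK
Rest 'bbbbb': all b's? Yes
Result: 1

1


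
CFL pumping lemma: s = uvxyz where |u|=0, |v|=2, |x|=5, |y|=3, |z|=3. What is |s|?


|s| = |u| + |v| + |x| + |y| + |z|
= 0 + 2 + 5 + 3 + 3
= 2 + 5 + 6
= 7 + 6
= 13

13


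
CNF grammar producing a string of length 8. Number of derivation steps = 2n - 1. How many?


Chomsky Normal Form derivation:
String length n = 8
Each step either:
  - Splits a nonterminal into two (n-1 such steps)
  - Converts a nonterminal to terminal (n such steps)
Total = (n-1) + n = 2n - 1
= 2(8) - 1
= 16 - 1
= 15

15


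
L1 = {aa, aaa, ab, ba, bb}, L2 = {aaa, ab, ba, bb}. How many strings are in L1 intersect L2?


L1 = {aa, aaa, ab, ba, bb}
L2 = {aaa, ab, ba, bb}
Checking each string in L1 against L2:
  'aa': in L2? No
  'aaa': in L2? Yes
  'ab': in L2? Yes
  'ba': in L2? Yes
  'bb': in L2? Yes
Intersection = {aaa, ab, ba, bb}
|L1 ∩ L2| = 4

4


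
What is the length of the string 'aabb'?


String: 'aabb'
Counting characters:
  'a' appears 2 time(s)
  'b' appears 2 time(s)
Total length = 2 + 2 = 4

4


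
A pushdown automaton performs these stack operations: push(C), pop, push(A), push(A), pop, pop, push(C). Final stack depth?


Tracing stack operations:
  push(C) -> stack = [C], depth=1
  pop -> removed C, stack = [], depth=0
  push(A) -> stack = [A], depth=1
  push(A) -> stack = [A,A], depth=2
  pop -> removed A, stack = [A], depth=1
  pop -> removed A, stack = [], depth=0
  push(C) -> stack = [C], depth=1
Final depth = 1

1


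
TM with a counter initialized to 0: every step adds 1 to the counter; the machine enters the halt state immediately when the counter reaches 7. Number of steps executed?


Counter starts at 0. Counting sequence:
  Step 1: counter = 1
  Step 2: counter = 2
  Step 3: counter = 3
  Step 4: counter = 4
  Step 5: counter = 5
  Step 6: counter = 6
  Step 7: counter = 7
Counter reached 7 -> halt
Total steps = 7

7


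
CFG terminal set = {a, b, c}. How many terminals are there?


Terminal symbols: a, b, c
Counting each: a (#1), b (#2), c (#3)
Total = 3

3


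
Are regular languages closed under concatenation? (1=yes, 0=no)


Regular languages are closed under:
- Union (DFA product construction)
- Intersection (DFA product construction)
- Complement (swap accept/reject states)
- Concatenation (NFA construction)
- Kleene star (NFA construction)
concatenation is in this list
Therefore: closed

1


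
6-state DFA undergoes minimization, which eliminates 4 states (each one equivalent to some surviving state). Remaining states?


Original DFA: 6 states
Redundant states removed: 4
Minimized states = original - removed
= 6 - 4
= 2

2


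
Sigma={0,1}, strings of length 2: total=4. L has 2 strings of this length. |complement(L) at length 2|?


Alphabet: {0,1}
String length: 2
Total strings of length 2 = 2^2 = 4
Strings in L = 2
Complement = total - |L|
= 4 - 2
= 2

2


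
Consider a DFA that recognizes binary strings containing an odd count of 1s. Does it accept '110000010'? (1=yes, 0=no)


DFA has 2 states: q_even (start, accept=no) and q_odd
Processing string '110000010' character by character:
  Position 0: read '1', 1-count=1 -> q_odd
  Position 1: read '1', 1-count=2 -> q_even
  Position 2: read '0', 1-count=2 -> q_even (no change)
  Position 3: read '0', 1-count=2 -> q_even (no change)
  Position 4: read '0', 1-count=2 -> q_even (no change)
  Position 5: read '0', 1-count=2 -> q_even (no change)
  Position 6: read '0', 1-count=2 -> q_even (no change)
  Position 7: read '1', 1-count=3 -> q_odd
  Position 8: read '0', 1-count=3 -> q_odd (no change)
Final state: q_odd, total 1s = 3 (odd); the DFA requires an odd count -> accept

1


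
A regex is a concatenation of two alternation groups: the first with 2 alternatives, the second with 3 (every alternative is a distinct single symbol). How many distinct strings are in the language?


First group: 2 alternatives
Second group: 3 alternatives
Concatenation: each choice from group 1 pairs with each from group 2
Total = 2 x 3 = 6

6


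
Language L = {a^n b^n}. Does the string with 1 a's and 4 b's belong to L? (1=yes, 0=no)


Language requires equal numbers of a's and b's
PDA pushes for each 'a', pops for each 'b'
Number of a's = 1
Number of b's = 4
1 != 4 -> Reject

0


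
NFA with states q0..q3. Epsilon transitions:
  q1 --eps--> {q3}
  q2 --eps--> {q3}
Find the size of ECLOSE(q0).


Starting from q0
Initialize closure = {q0}
q0 has no outgoing epsilon transitions -> nothing to add
Final closure: {q0}
Size = 1

1


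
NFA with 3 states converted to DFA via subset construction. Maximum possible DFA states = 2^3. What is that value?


NFA has 3 states
Subset construction: each DFA state = subset of NFA states
Maximum subsets = 2^3
2^3 = 8

8


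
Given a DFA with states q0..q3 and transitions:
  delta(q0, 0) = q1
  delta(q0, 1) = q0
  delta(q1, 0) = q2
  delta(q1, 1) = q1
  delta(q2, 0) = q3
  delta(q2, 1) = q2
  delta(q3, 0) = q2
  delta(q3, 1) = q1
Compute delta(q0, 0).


Looking up transition function:
delta(q0, 0) in the table
Row: q0, Column: 0
Result: q1

q1


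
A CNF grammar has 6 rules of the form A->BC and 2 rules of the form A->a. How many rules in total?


CNF allows two rule forms:
  A -> BC (binary): 6 rules
  A -> a (terminal): 2 rules
Total = 6 + 2 = 8

8


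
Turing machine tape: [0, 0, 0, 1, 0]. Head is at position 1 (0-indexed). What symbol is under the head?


Tape: [0, 0, 0, 1, 0]
Positions: 0 1 2 3 4
Values:    0 0 0 1 0
Head at position 1
tape[1] = 0

0


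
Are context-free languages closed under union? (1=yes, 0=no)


CFL closure properties:
  Closed under: union, concatenation, Kleene star
  NOT closed under: intersection, complement
Operation 'union' is in closed list -> Yes (closed)

1


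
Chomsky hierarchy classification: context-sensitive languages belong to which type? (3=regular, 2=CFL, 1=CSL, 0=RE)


Chomsky hierarchy levels:
  Type 3: Regular (DFA/NFA/regex)
  Type 2: Context-free (PDA)
  Type 1: Context-sensitive
  Type 0: Recursively enumerable (TM)
'context-sensitive' corresponds to Type 1

1


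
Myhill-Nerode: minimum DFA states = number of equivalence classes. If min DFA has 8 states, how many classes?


Myhill-Nerode theorem:
Number of equivalence classes = number of states in minimal DFA
Minimal DFA states = 8
Therefore equivalence classes = 8

8


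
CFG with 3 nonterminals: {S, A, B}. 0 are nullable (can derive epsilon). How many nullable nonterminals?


Nonterminals: {S, A, B}
A nonterminal is nullable if it can derive epsilon
Counting nullable nonterminals: 0
Total nullable = 0

0


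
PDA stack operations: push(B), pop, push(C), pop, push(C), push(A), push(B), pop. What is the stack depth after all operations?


Tracing stack operations:
  push(B) -> stack = [B], depth=1
  pop -> removed B, stack = [], depth=0
  push(C) -> stack = [C], depth=1
  pop -> removed C, stack = [], depth=0
  push(C) -> stack = [C], depth=1
  push(A) -> stack = [C,A], depth=2
  push(B) -> stack = [C,A,B], depth=3
  pop -> removed B, stack = [C,A], depth=2
Final depth = 2

2
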